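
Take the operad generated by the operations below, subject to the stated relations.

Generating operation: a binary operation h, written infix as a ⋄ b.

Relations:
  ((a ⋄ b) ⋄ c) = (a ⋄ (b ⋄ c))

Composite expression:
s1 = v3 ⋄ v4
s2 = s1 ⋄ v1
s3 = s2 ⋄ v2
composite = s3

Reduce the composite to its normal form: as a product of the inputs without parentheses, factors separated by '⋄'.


v3 ⋄ v4 ⋄ v1 ⋄ v2

Key point: h is associative — brackets drop, the v-order remains.
(v3 ⋄ v4) collapses to v3 ⋄ v4
((v3 ⋄ v4) ⋄ v1) collapses to v3 ⋄ v4 ⋄ v1
(((v3 ⋄ v4) ⋄ v1) ⋄ v2) collapses to v3 ⋄ v4 ⋄ v1 ⋄ v2


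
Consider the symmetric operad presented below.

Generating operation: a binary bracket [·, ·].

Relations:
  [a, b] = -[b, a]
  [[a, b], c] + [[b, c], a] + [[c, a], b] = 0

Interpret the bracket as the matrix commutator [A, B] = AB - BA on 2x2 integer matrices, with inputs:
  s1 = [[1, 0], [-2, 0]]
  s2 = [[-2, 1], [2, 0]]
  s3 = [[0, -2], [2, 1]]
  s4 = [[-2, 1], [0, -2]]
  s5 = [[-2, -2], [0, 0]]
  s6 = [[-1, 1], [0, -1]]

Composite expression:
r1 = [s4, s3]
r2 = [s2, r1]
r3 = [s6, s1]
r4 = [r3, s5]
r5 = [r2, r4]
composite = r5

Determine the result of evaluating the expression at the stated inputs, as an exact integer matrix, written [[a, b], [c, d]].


[s4, s3] = [[2, 1], [0, -2]]
[s2, [s4, s3]] = [[-2, -6], [8, 2]]
[s6, s1] = [[-2, -1], [0, 2]]
[[s6, s1], s5] = [[0, 6], [0, 0]]
[[s2, [s4, s3]], [[s6, s1], s5]] = [[-48, -24], [0, 48]]

[[-48, -24], [0, 48]]


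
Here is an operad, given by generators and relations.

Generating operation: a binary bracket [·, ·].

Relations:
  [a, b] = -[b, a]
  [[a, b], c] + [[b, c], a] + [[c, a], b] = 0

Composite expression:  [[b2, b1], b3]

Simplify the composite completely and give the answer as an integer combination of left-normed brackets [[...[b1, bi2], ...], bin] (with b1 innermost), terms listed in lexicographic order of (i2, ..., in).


-[[b1, b2], b3]

In the tensor algebra, words opening b1 carry the b1-anchored form.
Composite bracket: [[b2, b1], b3]
Applying ab - ba throughout gives 4 signed words (2^2 = 4).
Only words starting with b1 matter:
  word b1b2b3 has sign -1, contributing -[[b1, b2], b3]


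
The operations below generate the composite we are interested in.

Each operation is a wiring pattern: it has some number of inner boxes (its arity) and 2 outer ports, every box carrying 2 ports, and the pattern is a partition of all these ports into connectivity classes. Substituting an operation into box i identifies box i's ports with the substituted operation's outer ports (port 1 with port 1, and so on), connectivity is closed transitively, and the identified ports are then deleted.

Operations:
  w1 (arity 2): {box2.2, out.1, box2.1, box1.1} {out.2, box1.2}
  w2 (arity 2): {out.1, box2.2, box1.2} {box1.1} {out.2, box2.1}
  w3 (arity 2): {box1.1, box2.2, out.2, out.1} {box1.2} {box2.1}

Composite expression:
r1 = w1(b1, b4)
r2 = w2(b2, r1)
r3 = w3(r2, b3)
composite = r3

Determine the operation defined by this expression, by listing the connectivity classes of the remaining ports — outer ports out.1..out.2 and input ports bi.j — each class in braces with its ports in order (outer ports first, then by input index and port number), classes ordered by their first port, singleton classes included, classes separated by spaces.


{out.1, out.2, b1.2, b2.2, b3.2} {b1.1, b4.1, b4.2} {b2.1} {b3.1}

Reachability decides: close wires over w3-identified ports.
through w1, on inputs (b1, b4): {out.1, b1.1, b4.1, b4.2} {out.2, b1.2} (out.j = stage outer ports)
through w2, on inputs (b2, b1, b4): {out.1, b1.2, b2.2} {out.2, b1.1, b4.1, b4.2} {b2.1} (out.j = stage outer ports)
through w3, on inputs (b2, b1, b4, b3): {out.1, out.2, b1.2, b2.2, b3.2} {b1.1, b4.1, b4.2} {b2.1} {b3.1} (out.j = stage outer ports)


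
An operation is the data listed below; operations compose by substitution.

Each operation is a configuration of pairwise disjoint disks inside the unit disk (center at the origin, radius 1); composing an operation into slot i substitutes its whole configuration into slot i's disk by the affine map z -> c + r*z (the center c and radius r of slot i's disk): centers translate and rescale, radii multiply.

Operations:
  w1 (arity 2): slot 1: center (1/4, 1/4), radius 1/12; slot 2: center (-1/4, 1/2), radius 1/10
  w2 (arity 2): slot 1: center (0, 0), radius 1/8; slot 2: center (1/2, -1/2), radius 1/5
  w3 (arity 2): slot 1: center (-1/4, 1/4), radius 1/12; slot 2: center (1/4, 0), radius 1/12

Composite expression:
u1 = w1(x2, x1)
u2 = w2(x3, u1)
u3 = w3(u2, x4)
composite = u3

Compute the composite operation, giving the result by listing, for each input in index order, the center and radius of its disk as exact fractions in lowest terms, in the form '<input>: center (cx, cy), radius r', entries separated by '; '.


x1: center (-17/80, 13/60), radius 1/600; x2: center (-49/240, 17/80), radius 1/720; x3: center (-1/4, 1/4), radius 1/96; x4: center (1/4, 0), radius 1/12

Only the slot chain above each x matters under w3; compose those maps.
input x3: applying the 2 nested substitutions gives center (-1/4, 1/4), radius 1/96
input x2: applying the 3 nested substitutions gives center (-49/240, 17/80), radius 1/720
input x1: applying the 3 nested substitutions gives center (-17/80, 13/60), radius 1/600
input x4: applying the 1 nested substitution gives center (1/4, 0), radius 1/12


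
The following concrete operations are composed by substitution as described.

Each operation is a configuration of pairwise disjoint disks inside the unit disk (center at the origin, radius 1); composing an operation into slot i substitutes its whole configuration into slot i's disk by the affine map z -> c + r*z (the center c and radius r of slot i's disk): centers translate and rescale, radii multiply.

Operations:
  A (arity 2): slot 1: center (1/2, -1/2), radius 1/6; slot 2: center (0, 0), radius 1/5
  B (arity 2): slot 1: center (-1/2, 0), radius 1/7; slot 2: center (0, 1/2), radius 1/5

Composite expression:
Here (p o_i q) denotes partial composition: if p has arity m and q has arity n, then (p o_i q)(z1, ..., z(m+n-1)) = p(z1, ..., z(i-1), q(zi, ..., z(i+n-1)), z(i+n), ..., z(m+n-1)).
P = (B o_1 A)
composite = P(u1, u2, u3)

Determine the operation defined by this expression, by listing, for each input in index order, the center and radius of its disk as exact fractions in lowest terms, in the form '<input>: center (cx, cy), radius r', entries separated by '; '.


u1: center (-3/7, -1/14), radius 1/42; u2: center (-1/2, 0), radius 1/35; u3: center (0, 1/2), radius 1/5

Nesting under B composes maps z -> c + r*z down each u-path.
input u1: applying the 2 nested substitutions gives center (-3/7, -1/14), radius 1/42
input u2: applying the 2 nested substitutions gives center (-1/2, 0), radius 1/35
input u3: applying the 1 nested substitution gives center (0, 1/2), radius 1/5


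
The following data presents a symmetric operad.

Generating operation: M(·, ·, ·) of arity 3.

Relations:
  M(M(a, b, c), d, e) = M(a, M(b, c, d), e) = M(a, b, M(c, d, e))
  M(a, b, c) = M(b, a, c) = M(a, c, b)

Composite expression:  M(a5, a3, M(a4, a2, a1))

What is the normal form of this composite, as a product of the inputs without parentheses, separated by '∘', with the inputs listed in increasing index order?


a1 ∘ a2 ∘ a3 ∘ a4 ∘ a5


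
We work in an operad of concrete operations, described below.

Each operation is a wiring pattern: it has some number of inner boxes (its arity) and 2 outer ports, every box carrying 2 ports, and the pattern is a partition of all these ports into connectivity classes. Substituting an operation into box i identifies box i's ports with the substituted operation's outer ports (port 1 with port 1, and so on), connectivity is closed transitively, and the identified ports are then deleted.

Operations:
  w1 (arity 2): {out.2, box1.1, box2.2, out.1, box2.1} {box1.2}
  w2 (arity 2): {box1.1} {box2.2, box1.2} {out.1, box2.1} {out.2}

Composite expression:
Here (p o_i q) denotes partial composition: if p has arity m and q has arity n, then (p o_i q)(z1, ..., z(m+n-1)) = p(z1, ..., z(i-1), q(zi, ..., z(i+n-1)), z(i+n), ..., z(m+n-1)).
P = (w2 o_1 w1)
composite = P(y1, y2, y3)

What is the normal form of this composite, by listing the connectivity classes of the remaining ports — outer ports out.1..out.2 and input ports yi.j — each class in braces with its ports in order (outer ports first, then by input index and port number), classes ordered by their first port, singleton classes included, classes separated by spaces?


{out.1, y3.1} {out.2} {y1.1, y2.1, y2.2, y3.2} {y1.2}

Connectivity passes through glued w2-boundaries; trace each wire chain.
after w1, the pattern on (y1, y2) reads {out.1, out.2, y1.1, y2.1, y2.2} {y1.2} (out.j = its outer ports)
after w2, the pattern on (y1, y2, y3) reads {out.1, y3.1} {out.2} {y1.1, y2.1, y2.2, y3.2} {y1.2} (out.j = its outer ports)


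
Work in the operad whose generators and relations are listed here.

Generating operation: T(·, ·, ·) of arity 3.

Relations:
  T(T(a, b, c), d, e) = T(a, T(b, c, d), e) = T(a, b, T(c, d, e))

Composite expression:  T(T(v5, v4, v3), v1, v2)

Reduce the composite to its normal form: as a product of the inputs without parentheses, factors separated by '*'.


v5 * v4 * v3 * v1 * v2

Associativity of T dissolves the nesting; only the v-input order survives.
T(v5, v4, v3) spells out as v5 * v4 * v3
T(T(v5, v4, v3), v1, v2) spells out as v5 * v4 * v3 * v1 * v2


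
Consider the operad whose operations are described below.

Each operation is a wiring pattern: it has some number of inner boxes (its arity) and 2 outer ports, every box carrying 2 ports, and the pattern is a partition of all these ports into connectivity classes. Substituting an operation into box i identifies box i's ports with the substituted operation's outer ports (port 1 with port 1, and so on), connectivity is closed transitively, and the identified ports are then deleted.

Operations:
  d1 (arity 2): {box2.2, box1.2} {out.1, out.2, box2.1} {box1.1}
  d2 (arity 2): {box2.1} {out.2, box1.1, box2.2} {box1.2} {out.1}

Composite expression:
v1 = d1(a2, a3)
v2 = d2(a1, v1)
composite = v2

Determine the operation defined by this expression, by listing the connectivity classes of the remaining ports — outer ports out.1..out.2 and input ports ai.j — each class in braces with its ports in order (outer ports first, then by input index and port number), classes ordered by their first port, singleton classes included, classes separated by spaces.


Connectivity passes through glued d2-boundaries; trace each wire chain.
stage d1: inputs (a2, a3), connectivity {out.1, out.2, a3.1} {a2.1} {a2.2, a3.2}, out.j its boundary
stage d2: inputs (a1, a2, a3), connectivity {out.1} {out.2, a1.1, a3.1} {a1.2} {a2.1} {a2.2, a3.2}, out.j its boundary

{out.1} {out.2, a1.1, a3.1} {a1.2} {a2.1} {a2.2, a3.2}


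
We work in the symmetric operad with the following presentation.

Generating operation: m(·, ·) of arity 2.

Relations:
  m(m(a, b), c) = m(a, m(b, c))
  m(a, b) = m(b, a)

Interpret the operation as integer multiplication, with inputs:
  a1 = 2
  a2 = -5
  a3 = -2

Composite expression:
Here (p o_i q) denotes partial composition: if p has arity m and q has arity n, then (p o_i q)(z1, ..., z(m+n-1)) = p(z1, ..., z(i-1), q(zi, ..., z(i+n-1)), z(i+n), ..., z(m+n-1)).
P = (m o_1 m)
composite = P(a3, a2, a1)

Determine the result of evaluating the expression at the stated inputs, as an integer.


m(a3, a2) = 10
m(m(a3, a2), a1) = 20

20


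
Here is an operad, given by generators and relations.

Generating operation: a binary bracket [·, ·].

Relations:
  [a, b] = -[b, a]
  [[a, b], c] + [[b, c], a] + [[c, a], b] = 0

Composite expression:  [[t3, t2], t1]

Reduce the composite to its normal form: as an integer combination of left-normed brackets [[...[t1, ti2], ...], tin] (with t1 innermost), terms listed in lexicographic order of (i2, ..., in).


In the tensor algebra, words opening t1 carry the t1-anchored form.
Composite bracket: [[t3, t2], t1]
The bracket unfolds into 4 signed words via [a, b] = ab - ba (2^2 = 4).
The t1-initial words carry the normal form:
  sign of t1t2t3 is +1, so it contributes +[[t1, t2], t3]
  sign of t1t3t2 is -1, so it contributes -[[t1, t3], t2]

[[t1, t2], t3] - [[t1, t3], t2]


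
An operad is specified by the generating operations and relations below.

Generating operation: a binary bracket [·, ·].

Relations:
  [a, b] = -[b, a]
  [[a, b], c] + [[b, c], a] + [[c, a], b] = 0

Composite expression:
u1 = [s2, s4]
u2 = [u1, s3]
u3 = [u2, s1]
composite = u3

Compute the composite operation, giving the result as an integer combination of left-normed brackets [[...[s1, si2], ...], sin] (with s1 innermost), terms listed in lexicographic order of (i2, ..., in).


-[[[s1, s2], s4], s3] + [[[s1, s3], s2], s4] - [[[s1, s3], s4], s2] + [[[s1, s4], s2], s3]

Expand each bracket as ab - ba; the s1-initial words give the coefficients.
Composite bracket: [[[s2, s4], s3], s1]
Applying ab - ba throughout gives 8 signed words (2^3 = 8).
Keep just the words that open with s1:
  sign of s1s2s4s3 is -1, so it contributes -[[[s1, s2], s4], s3]
  sign of s1s3s2s4 is +1, so it contributes +[[[s1, s3], s2], s4]
  sign of s1s3s4s2 is -1, so it contributes -[[[s1, s3], s4], s2]
  sign of s1s4s2s3 is +1, so it contributes +[[[s1, s4], s2], s3]


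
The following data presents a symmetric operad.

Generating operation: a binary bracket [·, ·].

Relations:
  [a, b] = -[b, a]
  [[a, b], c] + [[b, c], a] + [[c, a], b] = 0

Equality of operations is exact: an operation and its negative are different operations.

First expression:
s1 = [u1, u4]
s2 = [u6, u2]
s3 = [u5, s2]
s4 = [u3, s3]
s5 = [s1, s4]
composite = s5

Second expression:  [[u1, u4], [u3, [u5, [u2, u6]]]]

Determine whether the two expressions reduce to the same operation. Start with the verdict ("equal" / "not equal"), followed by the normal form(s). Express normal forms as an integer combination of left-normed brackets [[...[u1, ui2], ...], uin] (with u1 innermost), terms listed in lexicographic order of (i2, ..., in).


The first composite normalizes to -[[[[[u1, u4], u2], u6], u5], u3] + [[[[[u1, u4], u3], u2], u6], u5] - [[[[[u1, u4], u3], u5], u2], u6] + [[[[[u1, u4], u3], u5], u6], u2] - [[[[[u1, u4], u3], u6], u2], u5] + [[[[[u1, u4], u5], u2], u6], u3] - [[[[[u1, u4], u5], u6], u2], u3] + [[[[[u1, u4], u6], u2], u5], u3]
The second composite normalizes to [[[[[u1, u4], u2], u6], u5], u3] - [[[[[u1, u4], u3], u2], u6], u5] + [[[[[u1, u4], u3], u5], u2], u6] - [[[[[u1, u4], u3], u5], u6], u2] + [[[[[u1, u4], u3], u6], u2], u5] - [[[[[u1, u4], u5], u2], u6], u3] + [[[[[u1, u4], u5], u6], u2], u3] - [[[[[u1, u4], u6], u2], u5], u3]
Distinct normal forms: not equal.

not equal — first -[[[[[u1, u4], u2], u6], u5], u3] + [[[[[u1, u4], u3], u2], u6], u5] - [[[[[u1, u4], u3], u5], u2], u6] + [[[[[u1, u4], u3], u5], u6], u2] - [[[[[u1, u4], u3], u6], u2], u5] + [[[[[u1, u4], u5], u2], u6], u3] - [[[[[u1, u4], u5], u6], u2], u3] + [[[[[u1, u4], u6], u2], u5], u3], second [[[[[u1, u4], u2], u6], u5], u3] - [[[[[u1, u4], u3], u2], u6], u5] + [[[[[u1, u4], u3], u5], u2], u6] - [[[[[u1, u4], u3], u5], u6], u2] + [[[[[u1, u4], u3], u6], u2], u5] - [[[[[u1, u4], u5], u2], u6], u3] + [[[[[u1, u4], u5], u6], u2], u3] - [[[[[u1, u4], u6], u2], u5], u3]


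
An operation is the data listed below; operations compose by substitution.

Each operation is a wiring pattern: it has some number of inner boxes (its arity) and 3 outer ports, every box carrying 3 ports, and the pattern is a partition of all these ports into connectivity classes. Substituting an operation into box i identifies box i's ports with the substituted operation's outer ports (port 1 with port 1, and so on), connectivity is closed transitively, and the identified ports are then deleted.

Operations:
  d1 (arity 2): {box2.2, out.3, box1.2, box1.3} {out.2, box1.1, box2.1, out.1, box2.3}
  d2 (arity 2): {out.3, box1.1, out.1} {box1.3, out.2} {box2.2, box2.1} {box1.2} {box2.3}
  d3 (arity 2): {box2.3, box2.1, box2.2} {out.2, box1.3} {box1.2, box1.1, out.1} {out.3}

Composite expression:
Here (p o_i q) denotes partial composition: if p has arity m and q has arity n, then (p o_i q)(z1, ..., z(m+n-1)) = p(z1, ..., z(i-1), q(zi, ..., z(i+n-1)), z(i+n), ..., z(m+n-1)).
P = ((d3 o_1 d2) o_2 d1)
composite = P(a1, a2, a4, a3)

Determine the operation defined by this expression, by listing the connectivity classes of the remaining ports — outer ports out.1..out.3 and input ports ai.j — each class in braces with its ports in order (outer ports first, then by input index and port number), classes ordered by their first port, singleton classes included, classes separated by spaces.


{out.1, out.2, a1.1, a1.3} {out.3} {a1.2} {a2.1, a4.1, a4.3} {a2.2, a2.3, a4.2} {a3.1, a3.2, a3.3}

Connectivity passes through glued d3-boundaries; trace each wire chain.
composing d1 on (a2, a4), with out.j its own outer ports: {out.1, out.2, a2.1, a4.1, a4.3} {out.3, a2.2, a2.3, a4.2}
composing d2 on (a1, a2, a4), with out.j its own outer ports: {out.1, out.3, a1.1} {out.2, a1.3} {a1.2} {a2.1, a4.1, a4.3} {a2.2, a2.3, a4.2}
composing d3 on (a1, a2, a4, a3), with out.j its own outer ports: {out.1, out.2, a1.1, a1.3} {out.3} {a1.2} {a2.1, a4.1, a4.3} {a2.2, a2.3, a4.2} {a3.1, a3.2, a3.3}


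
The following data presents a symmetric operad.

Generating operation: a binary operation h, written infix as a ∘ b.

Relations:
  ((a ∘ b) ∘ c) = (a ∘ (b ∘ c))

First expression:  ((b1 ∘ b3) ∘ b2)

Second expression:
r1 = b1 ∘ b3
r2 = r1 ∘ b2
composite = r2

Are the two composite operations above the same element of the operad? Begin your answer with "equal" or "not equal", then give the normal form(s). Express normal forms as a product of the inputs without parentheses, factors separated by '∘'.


equal; both compose to b1 ∘ b3 ∘ b2

The first expression, normalized: b1 ∘ b3 ∘ b2
The second expression, normalized: b1 ∘ b3 ∘ b2
Identical normal forms: equal.


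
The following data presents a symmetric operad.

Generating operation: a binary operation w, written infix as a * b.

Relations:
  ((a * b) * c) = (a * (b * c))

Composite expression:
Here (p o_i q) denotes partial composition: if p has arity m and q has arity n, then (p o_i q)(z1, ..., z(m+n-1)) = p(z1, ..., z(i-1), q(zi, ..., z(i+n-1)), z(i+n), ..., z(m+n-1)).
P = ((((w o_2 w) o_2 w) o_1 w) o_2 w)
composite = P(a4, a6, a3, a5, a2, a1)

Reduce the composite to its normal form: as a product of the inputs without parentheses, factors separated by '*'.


a4 * a6 * a3 * a5 * a2 * a1


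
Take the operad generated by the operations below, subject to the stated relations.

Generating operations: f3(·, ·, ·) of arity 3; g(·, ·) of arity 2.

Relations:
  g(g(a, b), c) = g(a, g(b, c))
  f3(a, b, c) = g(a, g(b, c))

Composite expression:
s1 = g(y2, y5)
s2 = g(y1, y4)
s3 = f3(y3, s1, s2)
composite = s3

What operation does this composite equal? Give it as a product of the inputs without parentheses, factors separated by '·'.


The f3-tree's shape is irrelevant; the y-reading-order decides.
g(y2, y5) unparenthesizes to y2 · y5
g(y1, y4) unparenthesizes to y1 · y4
f3(y3, g(y2, y5), g(y1, y4)) unparenthesizes to y3 · y2 · y5 · y1 · y4

y3 · y2 · y5 · y1 · y4


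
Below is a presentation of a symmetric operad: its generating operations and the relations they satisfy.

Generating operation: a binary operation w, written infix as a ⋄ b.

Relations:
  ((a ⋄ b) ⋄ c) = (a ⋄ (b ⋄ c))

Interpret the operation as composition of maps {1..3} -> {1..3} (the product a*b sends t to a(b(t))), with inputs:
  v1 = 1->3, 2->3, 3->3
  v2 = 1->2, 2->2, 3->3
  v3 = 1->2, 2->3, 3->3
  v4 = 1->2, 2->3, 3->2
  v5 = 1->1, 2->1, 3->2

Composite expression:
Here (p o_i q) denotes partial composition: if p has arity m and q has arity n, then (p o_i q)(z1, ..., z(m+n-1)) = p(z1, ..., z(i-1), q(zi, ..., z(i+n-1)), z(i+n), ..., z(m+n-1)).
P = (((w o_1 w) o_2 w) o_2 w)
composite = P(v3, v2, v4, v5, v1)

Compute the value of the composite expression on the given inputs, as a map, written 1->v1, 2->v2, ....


(v2 ⋄ v4) = 1->2, 2->3, 3->2
((v2 ⋄ v4) ⋄ v5) = 1->2, 2->2, 3->3
(v3 ⋄ ((v2 ⋄ v4) ⋄ v5)) = 1->3, 2->3, 3->3
((v3 ⋄ ((v2 ⋄ v4) ⋄ v5)) ⋄ v1) = 1->3, 2->3, 3->3

1->3, 2->3, 3->3


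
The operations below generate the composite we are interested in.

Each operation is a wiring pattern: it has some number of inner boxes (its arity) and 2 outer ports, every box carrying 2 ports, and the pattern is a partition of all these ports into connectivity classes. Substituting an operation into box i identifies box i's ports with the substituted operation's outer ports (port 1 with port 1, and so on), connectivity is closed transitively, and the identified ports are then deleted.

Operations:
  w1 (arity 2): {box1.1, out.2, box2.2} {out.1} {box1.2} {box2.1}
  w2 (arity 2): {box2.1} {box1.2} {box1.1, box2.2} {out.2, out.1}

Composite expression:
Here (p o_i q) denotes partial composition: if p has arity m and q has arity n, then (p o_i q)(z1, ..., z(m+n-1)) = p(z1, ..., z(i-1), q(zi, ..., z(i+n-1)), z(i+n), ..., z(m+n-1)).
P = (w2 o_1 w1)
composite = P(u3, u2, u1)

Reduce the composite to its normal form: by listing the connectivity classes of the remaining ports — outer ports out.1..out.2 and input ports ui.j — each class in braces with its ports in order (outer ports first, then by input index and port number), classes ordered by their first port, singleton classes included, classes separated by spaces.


Reachability decides: close wires over w2-identified ports.
the subtree at w1 composes to {out.1} {out.2, u2.2, u3.1} {u2.1} {u3.2} on (u3, u2); out.j = own outer ports
the subtree at w2 composes to {out.1, out.2} {u1.1} {u1.2} {u2.1} {u2.2, u3.1} {u3.2} on (u3, u2, u1); out.j = own outer ports

{out.1, out.2} {u1.1} {u1.2} {u2.1} {u2.2, u3.1} {u3.2}


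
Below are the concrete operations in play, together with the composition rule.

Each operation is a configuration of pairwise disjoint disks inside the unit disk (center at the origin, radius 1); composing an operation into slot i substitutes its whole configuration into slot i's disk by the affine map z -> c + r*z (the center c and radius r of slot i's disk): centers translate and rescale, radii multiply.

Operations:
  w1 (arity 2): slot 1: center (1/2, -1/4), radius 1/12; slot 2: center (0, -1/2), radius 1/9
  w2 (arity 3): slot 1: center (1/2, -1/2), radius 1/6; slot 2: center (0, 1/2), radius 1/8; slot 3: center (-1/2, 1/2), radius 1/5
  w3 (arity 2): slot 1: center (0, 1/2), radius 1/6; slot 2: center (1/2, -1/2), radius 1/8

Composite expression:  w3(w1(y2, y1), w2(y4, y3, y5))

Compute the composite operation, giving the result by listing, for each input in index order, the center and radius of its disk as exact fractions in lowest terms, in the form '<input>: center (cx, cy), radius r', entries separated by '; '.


Affine substitution under w3: radii multiply and y-centers shift.
input y2: applying the 2 nested substitutions gives center (1/12, 11/24), radius 1/72
input y1: applying the 2 nested substitutions gives center (0, 5/12), radius 1/54
input y4: applying the 2 nested substitutions gives center (9/16, -9/16), radius 1/48
input y3: applying the 2 nested substitutions gives center (1/2, -7/16), radius 1/64
input y5: applying the 2 nested substitutions gives center (7/16, -7/16), radius 1/40

y1: center (0, 5/12), radius 1/54; y2: center (1/12, 11/24), radius 1/72; y3: center (1/2, -7/16), radius 1/64; y4: center (9/16, -9/16), radius 1/48; y5: center (7/16, -7/16), radius 1/40


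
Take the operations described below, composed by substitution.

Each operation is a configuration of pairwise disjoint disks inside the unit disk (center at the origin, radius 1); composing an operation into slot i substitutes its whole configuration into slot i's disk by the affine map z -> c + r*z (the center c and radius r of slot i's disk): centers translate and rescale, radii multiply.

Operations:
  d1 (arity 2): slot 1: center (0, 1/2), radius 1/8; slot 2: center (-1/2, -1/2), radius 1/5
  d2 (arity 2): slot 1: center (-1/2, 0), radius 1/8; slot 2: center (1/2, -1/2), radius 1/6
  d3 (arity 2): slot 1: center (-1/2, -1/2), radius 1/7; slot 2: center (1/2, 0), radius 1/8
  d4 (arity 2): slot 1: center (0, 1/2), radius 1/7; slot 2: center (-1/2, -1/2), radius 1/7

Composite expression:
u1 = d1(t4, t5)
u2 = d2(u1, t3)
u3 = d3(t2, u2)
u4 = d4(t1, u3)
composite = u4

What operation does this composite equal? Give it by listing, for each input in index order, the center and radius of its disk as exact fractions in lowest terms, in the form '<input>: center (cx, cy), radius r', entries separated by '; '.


t1: center (0, 1/2), radius 1/7; t2: center (-4/7, -4/7), radius 1/49; t3: center (-47/112, -57/112), radius 1/336; t4: center (-7/16, -447/896), radius 1/3584; t5: center (-393/896, -449/896), radius 1/2240

Nesting under d4 composes maps z -> c + r*z down each t-path.
input t1: composing its 1 substitution step yields center (0, 1/2), radius 1/7
input t2: composing its 2 substitution steps yields center (-4/7, -4/7), radius 1/49
input t4: composing its 4 substitution steps yields center (-7/16, -447/896), radius 1/3584
input t5: composing its 4 substitution steps yields center (-393/896, -449/896), radius 1/2240
input t3: composing its 3 substitution steps yields center (-47/112, -57/112), radius 1/336


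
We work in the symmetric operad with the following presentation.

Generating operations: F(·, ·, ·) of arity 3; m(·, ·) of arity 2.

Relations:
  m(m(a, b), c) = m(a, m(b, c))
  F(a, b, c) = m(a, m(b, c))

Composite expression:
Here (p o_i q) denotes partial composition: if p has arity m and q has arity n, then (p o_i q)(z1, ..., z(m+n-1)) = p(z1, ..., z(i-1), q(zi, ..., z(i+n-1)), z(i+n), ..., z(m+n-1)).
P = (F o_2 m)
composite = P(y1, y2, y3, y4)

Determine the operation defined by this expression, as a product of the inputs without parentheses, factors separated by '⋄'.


All parenthesizations of F agree; list the y-inputs left to right.
m(y2, y3) spells out as y2 ⋄ y3
F(y1, m(y2, y3), y4) spells out as y1 ⋄ y2 ⋄ y3 ⋄ y4

y1 ⋄ y2 ⋄ y3 ⋄ y4


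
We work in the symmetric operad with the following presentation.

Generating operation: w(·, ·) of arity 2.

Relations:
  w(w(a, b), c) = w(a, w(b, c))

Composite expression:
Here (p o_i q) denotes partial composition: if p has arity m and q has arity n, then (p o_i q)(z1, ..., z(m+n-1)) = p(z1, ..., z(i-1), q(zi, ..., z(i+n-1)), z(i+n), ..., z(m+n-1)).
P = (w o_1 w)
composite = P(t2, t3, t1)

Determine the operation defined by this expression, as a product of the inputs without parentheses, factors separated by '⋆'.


t2 ⋆ t3 ⋆ t1


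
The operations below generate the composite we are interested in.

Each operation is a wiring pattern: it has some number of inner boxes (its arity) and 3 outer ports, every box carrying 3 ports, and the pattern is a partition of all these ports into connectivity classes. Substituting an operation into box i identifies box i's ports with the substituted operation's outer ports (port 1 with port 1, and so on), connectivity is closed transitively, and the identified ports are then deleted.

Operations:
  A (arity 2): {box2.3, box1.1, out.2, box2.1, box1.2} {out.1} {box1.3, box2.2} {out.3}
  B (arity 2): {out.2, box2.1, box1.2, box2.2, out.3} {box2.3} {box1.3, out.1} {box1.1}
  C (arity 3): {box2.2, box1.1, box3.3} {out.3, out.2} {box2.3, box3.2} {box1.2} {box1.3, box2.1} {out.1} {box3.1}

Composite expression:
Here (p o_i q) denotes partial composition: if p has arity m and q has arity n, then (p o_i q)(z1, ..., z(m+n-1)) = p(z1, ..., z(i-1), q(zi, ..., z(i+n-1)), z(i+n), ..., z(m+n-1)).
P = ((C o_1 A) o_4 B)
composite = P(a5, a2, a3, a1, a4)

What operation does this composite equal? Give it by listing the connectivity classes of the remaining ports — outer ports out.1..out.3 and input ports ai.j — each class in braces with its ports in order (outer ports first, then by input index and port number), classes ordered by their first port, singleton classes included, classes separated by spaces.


Substituting into C glues patterns; closure does the rest.
A over (a5, a2) gives {out.1} {out.2, a2.1, a2.3, a5.1, a5.2} {out.3} {a2.2, a5.3}, out.j being that stage's outer ports
B over (a1, a4) gives {out.1, a1.3} {out.2, out.3, a1.2, a4.1, a4.2} {a1.1} {a4.3}, out.j being that stage's outer ports
C over (a5, a2, a3, a1, a4) gives {out.1} {out.2, out.3} {a1.1} {a1.2, a3.2, a3.3, a4.1, a4.2} {a1.3} {a2.1, a2.3, a5.1, a5.2} {a2.2, a5.3} {a3.1} {a4.3}, out.j being that stage's outer ports

{out.1} {out.2, out.3} {a1.1} {a1.2, a3.2, a3.3, a4.1, a4.2} {a1.3} {a2.1, a2.3, a5.1, a5.2} {a2.2, a5.3} {a3.1} {a4.3}


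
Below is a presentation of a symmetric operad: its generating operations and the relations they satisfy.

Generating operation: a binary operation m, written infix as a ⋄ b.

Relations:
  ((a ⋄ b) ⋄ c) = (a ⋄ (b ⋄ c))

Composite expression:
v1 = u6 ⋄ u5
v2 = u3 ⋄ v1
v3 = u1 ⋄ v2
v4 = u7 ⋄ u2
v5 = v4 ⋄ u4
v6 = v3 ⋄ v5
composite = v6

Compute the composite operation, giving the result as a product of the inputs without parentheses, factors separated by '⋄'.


u1 ⋄ u3 ⋄ u6 ⋄ u5 ⋄ u7 ⋄ u2 ⋄ u4


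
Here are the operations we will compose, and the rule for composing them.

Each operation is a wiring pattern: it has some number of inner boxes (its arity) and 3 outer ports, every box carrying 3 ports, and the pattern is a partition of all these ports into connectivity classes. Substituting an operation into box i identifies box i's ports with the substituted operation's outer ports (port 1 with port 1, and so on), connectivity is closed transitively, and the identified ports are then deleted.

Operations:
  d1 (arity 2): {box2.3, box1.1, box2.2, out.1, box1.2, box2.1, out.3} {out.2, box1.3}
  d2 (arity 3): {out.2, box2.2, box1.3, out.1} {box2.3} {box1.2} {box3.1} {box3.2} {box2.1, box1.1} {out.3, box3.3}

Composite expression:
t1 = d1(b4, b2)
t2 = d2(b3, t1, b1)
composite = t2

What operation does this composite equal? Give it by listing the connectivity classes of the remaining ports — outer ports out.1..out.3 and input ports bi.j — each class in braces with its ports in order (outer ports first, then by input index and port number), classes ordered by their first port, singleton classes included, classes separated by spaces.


After gluing at d2, chains via deleted ports link the b-ports.
d1 over (b4, b2) gives {out.1, out.3, b2.1, b2.2, b2.3, b4.1, b4.2} {out.2, b4.3}, out.j being that stage's outer ports
d2 over (b3, b4, b2, b1) gives {out.1, out.2, b3.3, b4.3} {out.3, b1.3} {b1.1} {b1.2} {b2.1, b2.2, b2.3, b3.1, b4.1, b4.2} {b3.2}, out.j being that stage's outer ports

{out.1, out.2, b3.3, b4.3} {out.3, b1.3} {b1.1} {b1.2} {b2.1, b2.2, b2.3, b3.1, b4.1, b4.2} {b3.2}


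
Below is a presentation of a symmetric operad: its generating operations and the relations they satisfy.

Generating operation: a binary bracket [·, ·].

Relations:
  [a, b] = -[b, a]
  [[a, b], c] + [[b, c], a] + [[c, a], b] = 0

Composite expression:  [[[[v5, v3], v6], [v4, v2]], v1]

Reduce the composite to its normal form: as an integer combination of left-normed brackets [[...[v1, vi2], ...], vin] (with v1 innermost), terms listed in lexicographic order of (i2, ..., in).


Expand each bracket as ab - ba; the v1-initial words give the coefficients.
Composite bracket: [[[[v5, v3], v6], [v4, v2]], v1]
Applying ab - ba throughout gives 32 signed words (2^5 = 32).
Only words starting with v1 matter:
  sign of v1v2v4v3v5v6 is +1, so it contributes +[[[[[v1, v2], v4], v3], v5], v6]
  sign of v1v2v4v5v3v6 is -1, so it contributes -[[[[[v1, v2], v4], v5], v3], v6]
  sign of v1v2v4v6v3v5 is -1, so it contributes -[[[[[v1, v2], v4], v6], v3], v5]
  sign of v1v2v4v6v5v3 is +1, so it contributes +[[[[[v1, v2], v4], v6], v5], v3]
  sign of v1v3v5v6v2v4 is -1, so it contributes -[[[[[v1, v3], v5], v6], v2], v4]
  sign of v1v3v5v6v4v2 is +1, so it contributes +[[[[[v1, v3], v5], v6], v4], v2]
  sign of v1v4v2v3v5v6 is -1, so it contributes -[[[[[v1, v4], v2], v3], v5], v6]
  sign of v1v4v2v5v3v6 is +1, so it contributes +[[[[[v1, v4], v2], v5], v3], v6]
  sign of v1v4v2v6v3v5 is +1, so it contributes +[[[[[v1, v4], v2], v6], v3], v5]
  sign of v1v4v2v6v5v3 is -1, so it contributes -[[[[[v1, v4], v2], v6], v5], v3]
  sign of v1v5v3v6v2v4 is +1, so it contributes +[[[[[v1, v5], v3], v6], v2], v4]
  sign of v1v5v3v6v4v2 is -1, so it contributes -[[[[[v1, v5], v3], v6], v4], v2]
  sign of v1v6v3v5v2v4 is +1, so it contributes +[[[[[v1, v6], v3], v5], v2], v4]
  sign of v1v6v3v5v4v2 is -1, so it contributes -[[[[[v1, v6], v3], v5], v4], v2]
  sign of v1v6v5v3v2v4 is -1, so it contributes -[[[[[v1, v6], v5], v3], v2], v4]
  sign of v1v6v5v3v4v2 is +1, so it contributes +[[[[[v1, v6], v5], v3], v4], v2]

[[[[[v1, v2], v4], v3], v5], v6] - [[[[[v1, v2], v4], v5], v3], v6] - [[[[[v1, v2], v4], v6], v3], v5] + [[[[[v1, v2], v4], v6], v5], v3] - [[[[[v1, v3], v5], v6], v2], v4] + [[[[[v1, v3], v5], v6], v4], v2] - [[[[[v1, v4], v2], v3], v5], v6] + [[[[[v1, v4], v2], v5], v3], v6] + [[[[[v1, v4], v2], v6], v3], v5] - [[[[[v1, v4], v2], v6], v5], v3] + [[[[[v1, v5], v3], v6], v2], v4] - [[[[[v1, v5], v3], v6], v4], v2] + [[[[[v1, v6], v3], v5], v2], v4] - [[[[[v1, v6], v3], v5], v4], v2] - [[[[[v1, v6], v5], v3], v2], v4] + [[[[[v1, v6], v5], v3], v4], v2]


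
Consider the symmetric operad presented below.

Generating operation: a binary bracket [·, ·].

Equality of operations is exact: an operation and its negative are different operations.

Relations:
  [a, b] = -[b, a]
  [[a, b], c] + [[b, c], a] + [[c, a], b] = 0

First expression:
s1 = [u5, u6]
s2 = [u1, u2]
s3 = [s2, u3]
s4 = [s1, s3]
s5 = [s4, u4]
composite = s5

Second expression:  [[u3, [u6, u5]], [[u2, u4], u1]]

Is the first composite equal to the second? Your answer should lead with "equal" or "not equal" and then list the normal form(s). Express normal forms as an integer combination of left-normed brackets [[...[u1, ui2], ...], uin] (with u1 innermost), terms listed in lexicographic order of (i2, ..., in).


Reducing the first expression gives -[[[[[u1, u2], u3], u5], u6], u4] + [[[[[u1, u2], u3], u6], u5], u4]
Reducing the second expression gives -[[[[[u1, u2], u4], u3], u5], u6] + [[[[[u1, u2], u4], u3], u6], u5] + [[[[[u1, u2], u4], u5], u6], u3] - [[[[[u1, u2], u4], u6], u5], u3] + [[[[[u1, u4], u2], u3], u5], u6] - [[[[[u1, u4], u2], u3], u6], u5] - [[[[[u1, u4], u2], u5], u6], u3] + [[[[[u1, u4], u2], u6], u5], u3]
Distinct normal forms: not equal.

not equal; the first gives -[[[[[u1, u2], u3], u5], u6], u4] + [[[[[u1, u2], u3], u6], u5], u4] and the second -[[[[[u1, u2], u4], u3], u5], u6] + [[[[[u1, u2], u4], u3], u6], u5] + [[[[[u1, u2], u4], u5], u6], u3] - [[[[[u1, u2], u4], u6], u5], u3] + [[[[[u1, u4], u2], u3], u5], u6] - [[[[[u1, u4], u2], u3], u6], u5] - [[[[[u1, u4], u2], u5], u6], u3] + [[[[[u1, u4], u2], u6], u5], u3]


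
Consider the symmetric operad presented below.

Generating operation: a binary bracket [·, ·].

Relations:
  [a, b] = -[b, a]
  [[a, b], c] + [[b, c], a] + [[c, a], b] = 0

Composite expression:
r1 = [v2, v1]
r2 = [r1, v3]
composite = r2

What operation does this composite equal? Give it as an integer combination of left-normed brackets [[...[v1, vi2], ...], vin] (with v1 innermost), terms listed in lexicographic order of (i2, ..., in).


In the tensor algebra, words opening v1 carry the v1-anchored form.
Composite bracket: [[v2, v1], v3]
Applying ab - ba throughout gives 4 signed words (2^2 = 4).
The v1-initial words carry the normal form:
  from v1v2v3, sign -1: term -[[v1, v2], v3]

-[[v1, v2], v3]


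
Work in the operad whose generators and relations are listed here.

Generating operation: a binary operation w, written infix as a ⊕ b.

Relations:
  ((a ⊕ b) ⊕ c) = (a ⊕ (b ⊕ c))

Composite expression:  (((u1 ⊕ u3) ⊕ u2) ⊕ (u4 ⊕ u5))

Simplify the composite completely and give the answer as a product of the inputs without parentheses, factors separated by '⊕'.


The w-tree's shape is irrelevant; the u-reading-order decides.
(u1 ⊕ u3) reduces to u1 ⊕ u3
((u1 ⊕ u3) ⊕ u2) reduces to u1 ⊕ u3 ⊕ u2
(u4 ⊕ u5) reduces to u4 ⊕ u5
(((u1 ⊕ u3) ⊕ u2) ⊕ (u4 ⊕ u5)) reduces to u1 ⊕ u3 ⊕ u2 ⊕ u4 ⊕ u5

u1 ⊕ u3 ⊕ u2 ⊕ u4 ⊕ u5


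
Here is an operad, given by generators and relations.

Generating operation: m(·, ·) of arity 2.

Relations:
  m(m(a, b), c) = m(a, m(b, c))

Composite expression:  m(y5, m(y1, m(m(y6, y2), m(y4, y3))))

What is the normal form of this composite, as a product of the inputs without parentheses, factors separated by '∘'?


y5 ∘ y1 ∘ y6 ∘ y2 ∘ y4 ∘ y3

All parenthesizations of m agree; list the y-inputs left to right.
m(y6, y2) flattens to y6 ∘ y2
m(y4, y3) flattens to y4 ∘ y3
m(m(y6, y2), m(y4, y3)) flattens to y6 ∘ y2 ∘ y4 ∘ y3
m(y1, m(m(y6, y2), m(y4, y3))) flattens to y1 ∘ y6 ∘ y2 ∘ y4 ∘ y3
m(y5, m(y1, m(m(y6, y2), m(y4, y3)))) flattens to y5 ∘ y1 ∘ y6 ∘ y2 ∘ y4 ∘ y3


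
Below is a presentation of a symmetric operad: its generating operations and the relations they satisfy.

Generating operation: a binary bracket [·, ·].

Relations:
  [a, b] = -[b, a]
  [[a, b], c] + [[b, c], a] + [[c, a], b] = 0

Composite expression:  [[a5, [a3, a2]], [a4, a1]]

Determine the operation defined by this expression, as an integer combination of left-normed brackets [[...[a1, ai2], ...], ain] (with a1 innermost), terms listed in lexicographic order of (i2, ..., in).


[[[[a1, a4], a2], a3], a5] - [[[[a1, a4], a3], a2], a5] - [[[[a1, a4], a5], a2], a3] + [[[[a1, a4], a5], a3], a2]

Skip Jacobi rewriting: expand, keep a1-initial words, read off terms.
Composite bracket: [[a5, [a3, a2]], [a4, a1]]
The bracket unfolds into 16 signed words via [a, b] = ab - ba (2^4 = 16).
Words beginning with a1 determine it all:
  sign of a1a4a2a3a5 is +1, so it contributes +[[[[a1, a4], a2], a3], a5]
  sign of a1a4a3a2a5 is -1, so it contributes -[[[[a1, a4], a3], a2], a5]
  sign of a1a4a5a2a3 is -1, so it contributes -[[[[a1, a4], a5], a2], a3]
  sign of a1a4a5a3a2 is +1, so it contributes +[[[[a1, a4], a5], a3], a2]


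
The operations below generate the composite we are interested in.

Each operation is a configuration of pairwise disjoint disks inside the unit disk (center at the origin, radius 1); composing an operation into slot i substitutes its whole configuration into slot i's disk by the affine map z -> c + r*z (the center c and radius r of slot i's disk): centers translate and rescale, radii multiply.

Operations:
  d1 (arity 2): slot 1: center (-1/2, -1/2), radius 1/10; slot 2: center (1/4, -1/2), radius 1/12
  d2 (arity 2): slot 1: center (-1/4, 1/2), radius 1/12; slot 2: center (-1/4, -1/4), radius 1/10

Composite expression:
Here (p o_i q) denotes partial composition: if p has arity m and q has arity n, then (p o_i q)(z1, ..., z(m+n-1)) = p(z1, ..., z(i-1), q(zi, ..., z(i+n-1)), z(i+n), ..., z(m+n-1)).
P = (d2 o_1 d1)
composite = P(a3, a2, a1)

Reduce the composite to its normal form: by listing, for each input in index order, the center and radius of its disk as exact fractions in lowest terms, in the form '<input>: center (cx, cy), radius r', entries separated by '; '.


a1: center (-1/4, -1/4), radius 1/10; a2: center (-11/48, 11/24), radius 1/144; a3: center (-7/24, 11/24), radius 1/120

Follow each a-input down from d2: c' goes to c + r*c', radius to r*r'.
a3 passes through 2 substitutions, ending at center (-7/24, 11/24), radius 1/120
a2 passes through 2 substitutions, ending at center (-11/48, 11/24), radius 1/144
a1 passes through 1 substitution, ending at center (-1/4, -1/4), radius 1/10


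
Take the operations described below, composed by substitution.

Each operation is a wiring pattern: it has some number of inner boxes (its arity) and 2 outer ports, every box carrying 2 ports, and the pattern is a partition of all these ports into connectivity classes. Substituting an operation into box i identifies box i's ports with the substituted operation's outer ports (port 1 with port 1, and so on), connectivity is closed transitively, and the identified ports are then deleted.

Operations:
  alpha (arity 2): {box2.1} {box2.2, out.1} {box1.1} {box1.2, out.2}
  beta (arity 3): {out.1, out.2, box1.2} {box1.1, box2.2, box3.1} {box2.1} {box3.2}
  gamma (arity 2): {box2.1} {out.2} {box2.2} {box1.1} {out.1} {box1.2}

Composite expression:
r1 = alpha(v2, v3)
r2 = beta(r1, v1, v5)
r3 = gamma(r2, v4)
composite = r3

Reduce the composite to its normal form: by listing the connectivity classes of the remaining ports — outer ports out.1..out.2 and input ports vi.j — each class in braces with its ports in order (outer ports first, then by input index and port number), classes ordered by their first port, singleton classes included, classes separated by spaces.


{out.1} {out.2} {v1.1} {v1.2, v3.2, v5.1} {v2.1} {v2.2} {v3.1} {v4.1} {v4.2} {v5.2}

Two ports join when wires chain via gamma-identified ports.
the subtree at alpha composes to {out.1, v3.2} {out.2, v2.2} {v2.1} {v3.1} on (v2, v3); out.j = own outer ports
the subtree at beta composes to {out.1, out.2, v2.2} {v1.1} {v1.2, v3.2, v5.1} {v2.1} {v3.1} {v5.2} on (v2, v3, v1, v5); out.j = own outer ports
the subtree at gamma composes to {out.1} {out.2} {v1.1} {v1.2, v3.2, v5.1} {v2.1} {v2.2} {v3.1} {v4.1} {v4.2} {v5.2} on (v2, v3, v1, v5, v4); out.j = own outer ports
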